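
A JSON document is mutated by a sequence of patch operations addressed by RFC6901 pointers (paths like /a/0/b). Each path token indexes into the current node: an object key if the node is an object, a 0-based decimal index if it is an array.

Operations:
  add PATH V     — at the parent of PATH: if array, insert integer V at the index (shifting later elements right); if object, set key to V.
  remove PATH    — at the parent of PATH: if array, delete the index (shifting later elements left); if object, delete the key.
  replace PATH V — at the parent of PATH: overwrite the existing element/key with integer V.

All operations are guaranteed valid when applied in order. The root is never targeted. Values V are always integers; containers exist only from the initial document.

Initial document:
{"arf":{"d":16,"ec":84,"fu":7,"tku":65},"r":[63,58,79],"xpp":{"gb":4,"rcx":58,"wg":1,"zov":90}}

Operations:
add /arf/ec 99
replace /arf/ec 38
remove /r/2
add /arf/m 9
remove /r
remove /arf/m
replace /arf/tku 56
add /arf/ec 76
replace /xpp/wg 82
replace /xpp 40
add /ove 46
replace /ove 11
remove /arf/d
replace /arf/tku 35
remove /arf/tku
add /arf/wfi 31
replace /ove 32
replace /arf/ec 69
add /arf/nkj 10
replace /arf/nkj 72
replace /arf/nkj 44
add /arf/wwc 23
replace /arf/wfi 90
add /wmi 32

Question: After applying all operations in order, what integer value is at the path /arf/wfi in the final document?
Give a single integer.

Answer: 90

Derivation:
After op 1 (add /arf/ec 99): {"arf":{"d":16,"ec":99,"fu":7,"tku":65},"r":[63,58,79],"xpp":{"gb":4,"rcx":58,"wg":1,"zov":90}}
After op 2 (replace /arf/ec 38): {"arf":{"d":16,"ec":38,"fu":7,"tku":65},"r":[63,58,79],"xpp":{"gb":4,"rcx":58,"wg":1,"zov":90}}
After op 3 (remove /r/2): {"arf":{"d":16,"ec":38,"fu":7,"tku":65},"r":[63,58],"xpp":{"gb":4,"rcx":58,"wg":1,"zov":90}}
After op 4 (add /arf/m 9): {"arf":{"d":16,"ec":38,"fu":7,"m":9,"tku":65},"r":[63,58],"xpp":{"gb":4,"rcx":58,"wg":1,"zov":90}}
After op 5 (remove /r): {"arf":{"d":16,"ec":38,"fu":7,"m":9,"tku":65},"xpp":{"gb":4,"rcx":58,"wg":1,"zov":90}}
After op 6 (remove /arf/m): {"arf":{"d":16,"ec":38,"fu":7,"tku":65},"xpp":{"gb":4,"rcx":58,"wg":1,"zov":90}}
After op 7 (replace /arf/tku 56): {"arf":{"d":16,"ec":38,"fu":7,"tku":56},"xpp":{"gb":4,"rcx":58,"wg":1,"zov":90}}
After op 8 (add /arf/ec 76): {"arf":{"d":16,"ec":76,"fu":7,"tku":56},"xpp":{"gb":4,"rcx":58,"wg":1,"zov":90}}
After op 9 (replace /xpp/wg 82): {"arf":{"d":16,"ec":76,"fu":7,"tku":56},"xpp":{"gb":4,"rcx":58,"wg":82,"zov":90}}
After op 10 (replace /xpp 40): {"arf":{"d":16,"ec":76,"fu":7,"tku":56},"xpp":40}
After op 11 (add /ove 46): {"arf":{"d":16,"ec":76,"fu":7,"tku":56},"ove":46,"xpp":40}
After op 12 (replace /ove 11): {"arf":{"d":16,"ec":76,"fu":7,"tku":56},"ove":11,"xpp":40}
After op 13 (remove /arf/d): {"arf":{"ec":76,"fu":7,"tku":56},"ove":11,"xpp":40}
After op 14 (replace /arf/tku 35): {"arf":{"ec":76,"fu":7,"tku":35},"ove":11,"xpp":40}
After op 15 (remove /arf/tku): {"arf":{"ec":76,"fu":7},"ove":11,"xpp":40}
After op 16 (add /arf/wfi 31): {"arf":{"ec":76,"fu":7,"wfi":31},"ove":11,"xpp":40}
After op 17 (replace /ove 32): {"arf":{"ec":76,"fu":7,"wfi":31},"ove":32,"xpp":40}
After op 18 (replace /arf/ec 69): {"arf":{"ec":69,"fu":7,"wfi":31},"ove":32,"xpp":40}
After op 19 (add /arf/nkj 10): {"arf":{"ec":69,"fu":7,"nkj":10,"wfi":31},"ove":32,"xpp":40}
After op 20 (replace /arf/nkj 72): {"arf":{"ec":69,"fu":7,"nkj":72,"wfi":31},"ove":32,"xpp":40}
After op 21 (replace /arf/nkj 44): {"arf":{"ec":69,"fu":7,"nkj":44,"wfi":31},"ove":32,"xpp":40}
After op 22 (add /arf/wwc 23): {"arf":{"ec":69,"fu":7,"nkj":44,"wfi":31,"wwc":23},"ove":32,"xpp":40}
After op 23 (replace /arf/wfi 90): {"arf":{"ec":69,"fu":7,"nkj":44,"wfi":90,"wwc":23},"ove":32,"xpp":40}
After op 24 (add /wmi 32): {"arf":{"ec":69,"fu":7,"nkj":44,"wfi":90,"wwc":23},"ove":32,"wmi":32,"xpp":40}
Value at /arf/wfi: 90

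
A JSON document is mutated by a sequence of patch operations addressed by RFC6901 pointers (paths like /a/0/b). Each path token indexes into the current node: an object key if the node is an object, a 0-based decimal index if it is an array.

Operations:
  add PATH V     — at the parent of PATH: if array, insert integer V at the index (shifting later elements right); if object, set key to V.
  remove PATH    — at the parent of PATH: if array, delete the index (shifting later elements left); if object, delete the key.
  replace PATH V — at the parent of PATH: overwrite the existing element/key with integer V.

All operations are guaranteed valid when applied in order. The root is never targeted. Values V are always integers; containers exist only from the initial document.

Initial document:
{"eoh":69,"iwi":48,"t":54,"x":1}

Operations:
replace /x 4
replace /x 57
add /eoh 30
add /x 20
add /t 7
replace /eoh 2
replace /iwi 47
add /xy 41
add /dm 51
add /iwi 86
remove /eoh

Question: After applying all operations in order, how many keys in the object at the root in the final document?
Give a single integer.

Answer: 5

Derivation:
After op 1 (replace /x 4): {"eoh":69,"iwi":48,"t":54,"x":4}
After op 2 (replace /x 57): {"eoh":69,"iwi":48,"t":54,"x":57}
After op 3 (add /eoh 30): {"eoh":30,"iwi":48,"t":54,"x":57}
After op 4 (add /x 20): {"eoh":30,"iwi":48,"t":54,"x":20}
After op 5 (add /t 7): {"eoh":30,"iwi":48,"t":7,"x":20}
After op 6 (replace /eoh 2): {"eoh":2,"iwi":48,"t":7,"x":20}
After op 7 (replace /iwi 47): {"eoh":2,"iwi":47,"t":7,"x":20}
After op 8 (add /xy 41): {"eoh":2,"iwi":47,"t":7,"x":20,"xy":41}
After op 9 (add /dm 51): {"dm":51,"eoh":2,"iwi":47,"t":7,"x":20,"xy":41}
After op 10 (add /iwi 86): {"dm":51,"eoh":2,"iwi":86,"t":7,"x":20,"xy":41}
After op 11 (remove /eoh): {"dm":51,"iwi":86,"t":7,"x":20,"xy":41}
Size at the root: 5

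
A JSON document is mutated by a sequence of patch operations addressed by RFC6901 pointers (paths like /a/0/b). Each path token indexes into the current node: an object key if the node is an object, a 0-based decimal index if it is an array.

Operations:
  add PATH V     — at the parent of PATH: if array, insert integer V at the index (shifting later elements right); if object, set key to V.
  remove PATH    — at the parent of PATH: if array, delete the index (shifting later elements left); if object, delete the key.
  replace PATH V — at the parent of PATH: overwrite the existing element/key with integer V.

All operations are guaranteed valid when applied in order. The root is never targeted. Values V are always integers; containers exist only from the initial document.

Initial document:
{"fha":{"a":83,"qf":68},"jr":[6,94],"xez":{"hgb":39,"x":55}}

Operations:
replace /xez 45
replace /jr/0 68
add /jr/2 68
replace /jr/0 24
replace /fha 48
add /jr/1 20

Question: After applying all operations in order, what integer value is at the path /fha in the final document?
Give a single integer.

Answer: 48

Derivation:
After op 1 (replace /xez 45): {"fha":{"a":83,"qf":68},"jr":[6,94],"xez":45}
After op 2 (replace /jr/0 68): {"fha":{"a":83,"qf":68},"jr":[68,94],"xez":45}
After op 3 (add /jr/2 68): {"fha":{"a":83,"qf":68},"jr":[68,94,68],"xez":45}
After op 4 (replace /jr/0 24): {"fha":{"a":83,"qf":68},"jr":[24,94,68],"xez":45}
After op 5 (replace /fha 48): {"fha":48,"jr":[24,94,68],"xez":45}
After op 6 (add /jr/1 20): {"fha":48,"jr":[24,20,94,68],"xez":45}
Value at /fha: 48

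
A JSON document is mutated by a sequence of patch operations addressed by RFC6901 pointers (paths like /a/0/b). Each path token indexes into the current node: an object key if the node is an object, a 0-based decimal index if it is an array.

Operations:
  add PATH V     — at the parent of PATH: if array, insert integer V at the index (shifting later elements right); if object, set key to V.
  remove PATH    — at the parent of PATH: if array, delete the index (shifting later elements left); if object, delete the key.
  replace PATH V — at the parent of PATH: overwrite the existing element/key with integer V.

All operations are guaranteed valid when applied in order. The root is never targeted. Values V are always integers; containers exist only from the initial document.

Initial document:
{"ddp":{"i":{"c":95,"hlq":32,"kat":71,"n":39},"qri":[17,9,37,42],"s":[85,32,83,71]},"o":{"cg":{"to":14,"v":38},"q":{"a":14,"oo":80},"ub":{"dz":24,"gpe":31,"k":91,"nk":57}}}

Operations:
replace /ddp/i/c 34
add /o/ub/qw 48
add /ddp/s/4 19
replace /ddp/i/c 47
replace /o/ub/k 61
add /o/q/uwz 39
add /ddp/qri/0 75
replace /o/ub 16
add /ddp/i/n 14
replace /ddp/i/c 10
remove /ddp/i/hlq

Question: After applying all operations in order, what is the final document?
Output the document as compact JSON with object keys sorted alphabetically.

Answer: {"ddp":{"i":{"c":10,"kat":71,"n":14},"qri":[75,17,9,37,42],"s":[85,32,83,71,19]},"o":{"cg":{"to":14,"v":38},"q":{"a":14,"oo":80,"uwz":39},"ub":16}}

Derivation:
After op 1 (replace /ddp/i/c 34): {"ddp":{"i":{"c":34,"hlq":32,"kat":71,"n":39},"qri":[17,9,37,42],"s":[85,32,83,71]},"o":{"cg":{"to":14,"v":38},"q":{"a":14,"oo":80},"ub":{"dz":24,"gpe":31,"k":91,"nk":57}}}
After op 2 (add /o/ub/qw 48): {"ddp":{"i":{"c":34,"hlq":32,"kat":71,"n":39},"qri":[17,9,37,42],"s":[85,32,83,71]},"o":{"cg":{"to":14,"v":38},"q":{"a":14,"oo":80},"ub":{"dz":24,"gpe":31,"k":91,"nk":57,"qw":48}}}
After op 3 (add /ddp/s/4 19): {"ddp":{"i":{"c":34,"hlq":32,"kat":71,"n":39},"qri":[17,9,37,42],"s":[85,32,83,71,19]},"o":{"cg":{"to":14,"v":38},"q":{"a":14,"oo":80},"ub":{"dz":24,"gpe":31,"k":91,"nk":57,"qw":48}}}
After op 4 (replace /ddp/i/c 47): {"ddp":{"i":{"c":47,"hlq":32,"kat":71,"n":39},"qri":[17,9,37,42],"s":[85,32,83,71,19]},"o":{"cg":{"to":14,"v":38},"q":{"a":14,"oo":80},"ub":{"dz":24,"gpe":31,"k":91,"nk":57,"qw":48}}}
After op 5 (replace /o/ub/k 61): {"ddp":{"i":{"c":47,"hlq":32,"kat":71,"n":39},"qri":[17,9,37,42],"s":[85,32,83,71,19]},"o":{"cg":{"to":14,"v":38},"q":{"a":14,"oo":80},"ub":{"dz":24,"gpe":31,"k":61,"nk":57,"qw":48}}}
After op 6 (add /o/q/uwz 39): {"ddp":{"i":{"c":47,"hlq":32,"kat":71,"n":39},"qri":[17,9,37,42],"s":[85,32,83,71,19]},"o":{"cg":{"to":14,"v":38},"q":{"a":14,"oo":80,"uwz":39},"ub":{"dz":24,"gpe":31,"k":61,"nk":57,"qw":48}}}
After op 7 (add /ddp/qri/0 75): {"ddp":{"i":{"c":47,"hlq":32,"kat":71,"n":39},"qri":[75,17,9,37,42],"s":[85,32,83,71,19]},"o":{"cg":{"to":14,"v":38},"q":{"a":14,"oo":80,"uwz":39},"ub":{"dz":24,"gpe":31,"k":61,"nk":57,"qw":48}}}
After op 8 (replace /o/ub 16): {"ddp":{"i":{"c":47,"hlq":32,"kat":71,"n":39},"qri":[75,17,9,37,42],"s":[85,32,83,71,19]},"o":{"cg":{"to":14,"v":38},"q":{"a":14,"oo":80,"uwz":39},"ub":16}}
After op 9 (add /ddp/i/n 14): {"ddp":{"i":{"c":47,"hlq":32,"kat":71,"n":14},"qri":[75,17,9,37,42],"s":[85,32,83,71,19]},"o":{"cg":{"to":14,"v":38},"q":{"a":14,"oo":80,"uwz":39},"ub":16}}
After op 10 (replace /ddp/i/c 10): {"ddp":{"i":{"c":10,"hlq":32,"kat":71,"n":14},"qri":[75,17,9,37,42],"s":[85,32,83,71,19]},"o":{"cg":{"to":14,"v":38},"q":{"a":14,"oo":80,"uwz":39},"ub":16}}
After op 11 (remove /ddp/i/hlq): {"ddp":{"i":{"c":10,"kat":71,"n":14},"qri":[75,17,9,37,42],"s":[85,32,83,71,19]},"o":{"cg":{"to":14,"v":38},"q":{"a":14,"oo":80,"uwz":39},"ub":16}}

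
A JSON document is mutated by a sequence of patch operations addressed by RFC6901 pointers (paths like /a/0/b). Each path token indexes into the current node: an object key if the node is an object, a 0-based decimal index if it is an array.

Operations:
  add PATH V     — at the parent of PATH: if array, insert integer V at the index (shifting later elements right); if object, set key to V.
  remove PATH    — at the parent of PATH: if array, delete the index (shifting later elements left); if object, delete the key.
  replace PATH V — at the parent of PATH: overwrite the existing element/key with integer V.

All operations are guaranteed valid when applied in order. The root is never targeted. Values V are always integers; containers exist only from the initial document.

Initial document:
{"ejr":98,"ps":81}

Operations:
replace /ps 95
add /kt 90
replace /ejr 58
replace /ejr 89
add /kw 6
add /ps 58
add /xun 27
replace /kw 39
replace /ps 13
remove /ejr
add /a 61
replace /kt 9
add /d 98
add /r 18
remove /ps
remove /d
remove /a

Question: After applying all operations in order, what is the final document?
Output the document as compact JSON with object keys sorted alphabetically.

Answer: {"kt":9,"kw":39,"r":18,"xun":27}

Derivation:
After op 1 (replace /ps 95): {"ejr":98,"ps":95}
After op 2 (add /kt 90): {"ejr":98,"kt":90,"ps":95}
After op 3 (replace /ejr 58): {"ejr":58,"kt":90,"ps":95}
After op 4 (replace /ejr 89): {"ejr":89,"kt":90,"ps":95}
After op 5 (add /kw 6): {"ejr":89,"kt":90,"kw":6,"ps":95}
After op 6 (add /ps 58): {"ejr":89,"kt":90,"kw":6,"ps":58}
After op 7 (add /xun 27): {"ejr":89,"kt":90,"kw":6,"ps":58,"xun":27}
After op 8 (replace /kw 39): {"ejr":89,"kt":90,"kw":39,"ps":58,"xun":27}
After op 9 (replace /ps 13): {"ejr":89,"kt":90,"kw":39,"ps":13,"xun":27}
After op 10 (remove /ejr): {"kt":90,"kw":39,"ps":13,"xun":27}
After op 11 (add /a 61): {"a":61,"kt":90,"kw":39,"ps":13,"xun":27}
After op 12 (replace /kt 9): {"a":61,"kt":9,"kw":39,"ps":13,"xun":27}
After op 13 (add /d 98): {"a":61,"d":98,"kt":9,"kw":39,"ps":13,"xun":27}
After op 14 (add /r 18): {"a":61,"d":98,"kt":9,"kw":39,"ps":13,"r":18,"xun":27}
After op 15 (remove /ps): {"a":61,"d":98,"kt":9,"kw":39,"r":18,"xun":27}
After op 16 (remove /d): {"a":61,"kt":9,"kw":39,"r":18,"xun":27}
After op 17 (remove /a): {"kt":9,"kw":39,"r":18,"xun":27}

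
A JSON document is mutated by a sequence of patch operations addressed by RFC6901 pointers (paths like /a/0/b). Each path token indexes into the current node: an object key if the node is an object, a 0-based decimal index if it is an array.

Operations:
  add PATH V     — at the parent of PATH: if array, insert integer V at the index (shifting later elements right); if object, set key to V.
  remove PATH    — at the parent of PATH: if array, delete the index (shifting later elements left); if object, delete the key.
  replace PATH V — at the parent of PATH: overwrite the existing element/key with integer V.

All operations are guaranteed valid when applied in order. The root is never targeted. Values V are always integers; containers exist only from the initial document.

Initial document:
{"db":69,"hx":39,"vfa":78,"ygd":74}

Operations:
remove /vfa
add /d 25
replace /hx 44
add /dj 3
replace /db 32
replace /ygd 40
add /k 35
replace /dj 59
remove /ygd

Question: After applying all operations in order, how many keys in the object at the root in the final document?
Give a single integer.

Answer: 5

Derivation:
After op 1 (remove /vfa): {"db":69,"hx":39,"ygd":74}
After op 2 (add /d 25): {"d":25,"db":69,"hx":39,"ygd":74}
After op 3 (replace /hx 44): {"d":25,"db":69,"hx":44,"ygd":74}
After op 4 (add /dj 3): {"d":25,"db":69,"dj":3,"hx":44,"ygd":74}
After op 5 (replace /db 32): {"d":25,"db":32,"dj":3,"hx":44,"ygd":74}
After op 6 (replace /ygd 40): {"d":25,"db":32,"dj":3,"hx":44,"ygd":40}
After op 7 (add /k 35): {"d":25,"db":32,"dj":3,"hx":44,"k":35,"ygd":40}
After op 8 (replace /dj 59): {"d":25,"db":32,"dj":59,"hx":44,"k":35,"ygd":40}
After op 9 (remove /ygd): {"d":25,"db":32,"dj":59,"hx":44,"k":35}
Size at the root: 5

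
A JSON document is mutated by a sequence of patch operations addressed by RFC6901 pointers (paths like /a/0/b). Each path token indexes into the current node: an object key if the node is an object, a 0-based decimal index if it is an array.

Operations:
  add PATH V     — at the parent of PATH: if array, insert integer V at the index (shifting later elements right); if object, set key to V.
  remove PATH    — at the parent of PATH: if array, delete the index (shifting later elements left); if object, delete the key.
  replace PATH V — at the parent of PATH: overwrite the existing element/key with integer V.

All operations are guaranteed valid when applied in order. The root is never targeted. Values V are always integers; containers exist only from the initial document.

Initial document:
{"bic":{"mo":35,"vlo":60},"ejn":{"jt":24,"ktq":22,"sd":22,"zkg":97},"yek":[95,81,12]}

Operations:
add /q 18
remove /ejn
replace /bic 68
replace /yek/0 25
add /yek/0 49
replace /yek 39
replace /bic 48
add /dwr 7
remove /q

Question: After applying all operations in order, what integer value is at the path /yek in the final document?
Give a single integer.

After op 1 (add /q 18): {"bic":{"mo":35,"vlo":60},"ejn":{"jt":24,"ktq":22,"sd":22,"zkg":97},"q":18,"yek":[95,81,12]}
After op 2 (remove /ejn): {"bic":{"mo":35,"vlo":60},"q":18,"yek":[95,81,12]}
After op 3 (replace /bic 68): {"bic":68,"q":18,"yek":[95,81,12]}
After op 4 (replace /yek/0 25): {"bic":68,"q":18,"yek":[25,81,12]}
After op 5 (add /yek/0 49): {"bic":68,"q":18,"yek":[49,25,81,12]}
After op 6 (replace /yek 39): {"bic":68,"q":18,"yek":39}
After op 7 (replace /bic 48): {"bic":48,"q":18,"yek":39}
After op 8 (add /dwr 7): {"bic":48,"dwr":7,"q":18,"yek":39}
After op 9 (remove /q): {"bic":48,"dwr":7,"yek":39}
Value at /yek: 39

Answer: 39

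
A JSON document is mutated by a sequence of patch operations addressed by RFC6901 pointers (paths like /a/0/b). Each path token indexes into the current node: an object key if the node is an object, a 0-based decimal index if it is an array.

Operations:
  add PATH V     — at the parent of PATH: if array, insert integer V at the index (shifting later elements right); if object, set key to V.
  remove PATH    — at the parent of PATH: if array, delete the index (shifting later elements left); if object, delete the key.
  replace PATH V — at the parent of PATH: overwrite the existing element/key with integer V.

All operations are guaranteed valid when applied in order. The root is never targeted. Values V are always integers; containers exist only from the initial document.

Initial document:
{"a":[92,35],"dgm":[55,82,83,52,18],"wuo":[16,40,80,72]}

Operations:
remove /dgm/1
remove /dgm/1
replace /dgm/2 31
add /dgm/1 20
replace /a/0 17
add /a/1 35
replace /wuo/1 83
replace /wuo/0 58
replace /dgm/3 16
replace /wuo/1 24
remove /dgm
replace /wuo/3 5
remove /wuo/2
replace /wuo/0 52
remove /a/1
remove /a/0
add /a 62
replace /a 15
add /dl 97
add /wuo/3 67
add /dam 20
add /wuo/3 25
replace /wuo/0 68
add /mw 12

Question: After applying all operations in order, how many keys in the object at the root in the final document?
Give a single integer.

Answer: 5

Derivation:
After op 1 (remove /dgm/1): {"a":[92,35],"dgm":[55,83,52,18],"wuo":[16,40,80,72]}
After op 2 (remove /dgm/1): {"a":[92,35],"dgm":[55,52,18],"wuo":[16,40,80,72]}
After op 3 (replace /dgm/2 31): {"a":[92,35],"dgm":[55,52,31],"wuo":[16,40,80,72]}
After op 4 (add /dgm/1 20): {"a":[92,35],"dgm":[55,20,52,31],"wuo":[16,40,80,72]}
After op 5 (replace /a/0 17): {"a":[17,35],"dgm":[55,20,52,31],"wuo":[16,40,80,72]}
After op 6 (add /a/1 35): {"a":[17,35,35],"dgm":[55,20,52,31],"wuo":[16,40,80,72]}
After op 7 (replace /wuo/1 83): {"a":[17,35,35],"dgm":[55,20,52,31],"wuo":[16,83,80,72]}
After op 8 (replace /wuo/0 58): {"a":[17,35,35],"dgm":[55,20,52,31],"wuo":[58,83,80,72]}
After op 9 (replace /dgm/3 16): {"a":[17,35,35],"dgm":[55,20,52,16],"wuo":[58,83,80,72]}
After op 10 (replace /wuo/1 24): {"a":[17,35,35],"dgm":[55,20,52,16],"wuo":[58,24,80,72]}
After op 11 (remove /dgm): {"a":[17,35,35],"wuo":[58,24,80,72]}
After op 12 (replace /wuo/3 5): {"a":[17,35,35],"wuo":[58,24,80,5]}
After op 13 (remove /wuo/2): {"a":[17,35,35],"wuo":[58,24,5]}
After op 14 (replace /wuo/0 52): {"a":[17,35,35],"wuo":[52,24,5]}
After op 15 (remove /a/1): {"a":[17,35],"wuo":[52,24,5]}
After op 16 (remove /a/0): {"a":[35],"wuo":[52,24,5]}
After op 17 (add /a 62): {"a":62,"wuo":[52,24,5]}
After op 18 (replace /a 15): {"a":15,"wuo":[52,24,5]}
After op 19 (add /dl 97): {"a":15,"dl":97,"wuo":[52,24,5]}
After op 20 (add /wuo/3 67): {"a":15,"dl":97,"wuo":[52,24,5,67]}
After op 21 (add /dam 20): {"a":15,"dam":20,"dl":97,"wuo":[52,24,5,67]}
After op 22 (add /wuo/3 25): {"a":15,"dam":20,"dl":97,"wuo":[52,24,5,25,67]}
After op 23 (replace /wuo/0 68): {"a":15,"dam":20,"dl":97,"wuo":[68,24,5,25,67]}
After op 24 (add /mw 12): {"a":15,"dam":20,"dl":97,"mw":12,"wuo":[68,24,5,25,67]}
Size at the root: 5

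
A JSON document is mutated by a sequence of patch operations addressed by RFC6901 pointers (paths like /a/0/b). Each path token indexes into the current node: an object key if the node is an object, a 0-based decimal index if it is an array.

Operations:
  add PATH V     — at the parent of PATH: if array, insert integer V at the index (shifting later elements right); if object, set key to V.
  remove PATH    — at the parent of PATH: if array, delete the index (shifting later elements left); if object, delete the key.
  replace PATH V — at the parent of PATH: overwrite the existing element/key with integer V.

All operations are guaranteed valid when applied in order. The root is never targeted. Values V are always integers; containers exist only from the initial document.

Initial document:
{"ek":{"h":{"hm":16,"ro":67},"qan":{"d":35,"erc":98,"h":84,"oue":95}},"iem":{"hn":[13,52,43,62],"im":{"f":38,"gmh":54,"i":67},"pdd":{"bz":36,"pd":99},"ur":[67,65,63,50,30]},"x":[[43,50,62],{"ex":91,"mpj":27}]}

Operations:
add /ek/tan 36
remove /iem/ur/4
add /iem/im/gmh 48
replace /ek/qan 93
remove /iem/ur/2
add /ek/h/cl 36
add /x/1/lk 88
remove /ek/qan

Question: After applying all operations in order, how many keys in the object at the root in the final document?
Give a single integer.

Answer: 3

Derivation:
After op 1 (add /ek/tan 36): {"ek":{"h":{"hm":16,"ro":67},"qan":{"d":35,"erc":98,"h":84,"oue":95},"tan":36},"iem":{"hn":[13,52,43,62],"im":{"f":38,"gmh":54,"i":67},"pdd":{"bz":36,"pd":99},"ur":[67,65,63,50,30]},"x":[[43,50,62],{"ex":91,"mpj":27}]}
After op 2 (remove /iem/ur/4): {"ek":{"h":{"hm":16,"ro":67},"qan":{"d":35,"erc":98,"h":84,"oue":95},"tan":36},"iem":{"hn":[13,52,43,62],"im":{"f":38,"gmh":54,"i":67},"pdd":{"bz":36,"pd":99},"ur":[67,65,63,50]},"x":[[43,50,62],{"ex":91,"mpj":27}]}
After op 3 (add /iem/im/gmh 48): {"ek":{"h":{"hm":16,"ro":67},"qan":{"d":35,"erc":98,"h":84,"oue":95},"tan":36},"iem":{"hn":[13,52,43,62],"im":{"f":38,"gmh":48,"i":67},"pdd":{"bz":36,"pd":99},"ur":[67,65,63,50]},"x":[[43,50,62],{"ex":91,"mpj":27}]}
After op 4 (replace /ek/qan 93): {"ek":{"h":{"hm":16,"ro":67},"qan":93,"tan":36},"iem":{"hn":[13,52,43,62],"im":{"f":38,"gmh":48,"i":67},"pdd":{"bz":36,"pd":99},"ur":[67,65,63,50]},"x":[[43,50,62],{"ex":91,"mpj":27}]}
After op 5 (remove /iem/ur/2): {"ek":{"h":{"hm":16,"ro":67},"qan":93,"tan":36},"iem":{"hn":[13,52,43,62],"im":{"f":38,"gmh":48,"i":67},"pdd":{"bz":36,"pd":99},"ur":[67,65,50]},"x":[[43,50,62],{"ex":91,"mpj":27}]}
After op 6 (add /ek/h/cl 36): {"ek":{"h":{"cl":36,"hm":16,"ro":67},"qan":93,"tan":36},"iem":{"hn":[13,52,43,62],"im":{"f":38,"gmh":48,"i":67},"pdd":{"bz":36,"pd":99},"ur":[67,65,50]},"x":[[43,50,62],{"ex":91,"mpj":27}]}
After op 7 (add /x/1/lk 88): {"ek":{"h":{"cl":36,"hm":16,"ro":67},"qan":93,"tan":36},"iem":{"hn":[13,52,43,62],"im":{"f":38,"gmh":48,"i":67},"pdd":{"bz":36,"pd":99},"ur":[67,65,50]},"x":[[43,50,62],{"ex":91,"lk":88,"mpj":27}]}
After op 8 (remove /ek/qan): {"ek":{"h":{"cl":36,"hm":16,"ro":67},"tan":36},"iem":{"hn":[13,52,43,62],"im":{"f":38,"gmh":48,"i":67},"pdd":{"bz":36,"pd":99},"ur":[67,65,50]},"x":[[43,50,62],{"ex":91,"lk":88,"mpj":27}]}
Size at the root: 3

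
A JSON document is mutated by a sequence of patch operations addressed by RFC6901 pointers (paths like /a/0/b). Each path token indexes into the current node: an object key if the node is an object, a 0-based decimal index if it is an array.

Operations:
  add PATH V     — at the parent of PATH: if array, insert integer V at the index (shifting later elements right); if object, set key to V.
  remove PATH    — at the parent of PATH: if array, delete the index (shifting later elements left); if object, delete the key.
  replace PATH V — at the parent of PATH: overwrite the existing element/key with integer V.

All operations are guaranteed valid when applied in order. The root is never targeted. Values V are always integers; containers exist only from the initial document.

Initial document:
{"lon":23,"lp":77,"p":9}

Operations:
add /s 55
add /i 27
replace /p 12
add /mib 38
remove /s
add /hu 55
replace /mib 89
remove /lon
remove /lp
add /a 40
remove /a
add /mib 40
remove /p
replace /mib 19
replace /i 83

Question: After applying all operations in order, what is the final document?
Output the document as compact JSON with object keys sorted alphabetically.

Answer: {"hu":55,"i":83,"mib":19}

Derivation:
After op 1 (add /s 55): {"lon":23,"lp":77,"p":9,"s":55}
After op 2 (add /i 27): {"i":27,"lon":23,"lp":77,"p":9,"s":55}
After op 3 (replace /p 12): {"i":27,"lon":23,"lp":77,"p":12,"s":55}
After op 4 (add /mib 38): {"i":27,"lon":23,"lp":77,"mib":38,"p":12,"s":55}
After op 5 (remove /s): {"i":27,"lon":23,"lp":77,"mib":38,"p":12}
After op 6 (add /hu 55): {"hu":55,"i":27,"lon":23,"lp":77,"mib":38,"p":12}
After op 7 (replace /mib 89): {"hu":55,"i":27,"lon":23,"lp":77,"mib":89,"p":12}
After op 8 (remove /lon): {"hu":55,"i":27,"lp":77,"mib":89,"p":12}
After op 9 (remove /lp): {"hu":55,"i":27,"mib":89,"p":12}
After op 10 (add /a 40): {"a":40,"hu":55,"i":27,"mib":89,"p":12}
After op 11 (remove /a): {"hu":55,"i":27,"mib":89,"p":12}
After op 12 (add /mib 40): {"hu":55,"i":27,"mib":40,"p":12}
After op 13 (remove /p): {"hu":55,"i":27,"mib":40}
After op 14 (replace /mib 19): {"hu":55,"i":27,"mib":19}
After op 15 (replace /i 83): {"hu":55,"i":83,"mib":19}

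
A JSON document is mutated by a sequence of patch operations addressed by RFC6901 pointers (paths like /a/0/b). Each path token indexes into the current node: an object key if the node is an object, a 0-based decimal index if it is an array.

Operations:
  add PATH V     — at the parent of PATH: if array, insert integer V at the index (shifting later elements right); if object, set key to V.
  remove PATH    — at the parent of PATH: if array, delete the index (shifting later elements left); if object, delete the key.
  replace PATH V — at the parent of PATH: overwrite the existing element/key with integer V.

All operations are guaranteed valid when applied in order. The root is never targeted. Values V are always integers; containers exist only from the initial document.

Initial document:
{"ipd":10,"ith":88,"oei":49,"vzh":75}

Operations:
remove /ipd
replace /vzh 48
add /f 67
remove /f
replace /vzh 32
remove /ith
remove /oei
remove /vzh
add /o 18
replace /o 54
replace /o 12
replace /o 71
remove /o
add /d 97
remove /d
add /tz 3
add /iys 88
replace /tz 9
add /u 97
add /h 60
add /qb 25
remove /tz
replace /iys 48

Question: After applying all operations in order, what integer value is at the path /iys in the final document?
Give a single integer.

Answer: 48

Derivation:
After op 1 (remove /ipd): {"ith":88,"oei":49,"vzh":75}
After op 2 (replace /vzh 48): {"ith":88,"oei":49,"vzh":48}
After op 3 (add /f 67): {"f":67,"ith":88,"oei":49,"vzh":48}
After op 4 (remove /f): {"ith":88,"oei":49,"vzh":48}
After op 5 (replace /vzh 32): {"ith":88,"oei":49,"vzh":32}
After op 6 (remove /ith): {"oei":49,"vzh":32}
After op 7 (remove /oei): {"vzh":32}
After op 8 (remove /vzh): {}
After op 9 (add /o 18): {"o":18}
After op 10 (replace /o 54): {"o":54}
After op 11 (replace /o 12): {"o":12}
After op 12 (replace /o 71): {"o":71}
After op 13 (remove /o): {}
After op 14 (add /d 97): {"d":97}
After op 15 (remove /d): {}
After op 16 (add /tz 3): {"tz":3}
After op 17 (add /iys 88): {"iys":88,"tz":3}
After op 18 (replace /tz 9): {"iys":88,"tz":9}
After op 19 (add /u 97): {"iys":88,"tz":9,"u":97}
After op 20 (add /h 60): {"h":60,"iys":88,"tz":9,"u":97}
After op 21 (add /qb 25): {"h":60,"iys":88,"qb":25,"tz":9,"u":97}
After op 22 (remove /tz): {"h":60,"iys":88,"qb":25,"u":97}
After op 23 (replace /iys 48): {"h":60,"iys":48,"qb":25,"u":97}
Value at /iys: 48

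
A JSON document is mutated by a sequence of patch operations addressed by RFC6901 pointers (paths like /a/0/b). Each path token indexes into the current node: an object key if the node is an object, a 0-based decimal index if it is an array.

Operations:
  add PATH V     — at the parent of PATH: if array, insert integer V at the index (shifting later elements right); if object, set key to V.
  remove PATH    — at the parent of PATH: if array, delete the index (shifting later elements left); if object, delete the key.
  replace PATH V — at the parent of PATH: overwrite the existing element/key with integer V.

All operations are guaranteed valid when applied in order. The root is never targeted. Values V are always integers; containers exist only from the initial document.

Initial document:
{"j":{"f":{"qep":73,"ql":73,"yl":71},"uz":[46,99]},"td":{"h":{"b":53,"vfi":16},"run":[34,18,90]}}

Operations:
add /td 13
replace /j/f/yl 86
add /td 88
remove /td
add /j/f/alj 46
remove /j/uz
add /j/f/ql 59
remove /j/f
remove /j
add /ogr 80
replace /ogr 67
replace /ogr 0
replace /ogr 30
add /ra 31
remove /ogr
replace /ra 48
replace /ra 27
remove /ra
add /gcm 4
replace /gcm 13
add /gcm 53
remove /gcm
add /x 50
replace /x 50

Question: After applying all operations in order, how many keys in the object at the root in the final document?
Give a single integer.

After op 1 (add /td 13): {"j":{"f":{"qep":73,"ql":73,"yl":71},"uz":[46,99]},"td":13}
After op 2 (replace /j/f/yl 86): {"j":{"f":{"qep":73,"ql":73,"yl":86},"uz":[46,99]},"td":13}
After op 3 (add /td 88): {"j":{"f":{"qep":73,"ql":73,"yl":86},"uz":[46,99]},"td":88}
After op 4 (remove /td): {"j":{"f":{"qep":73,"ql":73,"yl":86},"uz":[46,99]}}
After op 5 (add /j/f/alj 46): {"j":{"f":{"alj":46,"qep":73,"ql":73,"yl":86},"uz":[46,99]}}
After op 6 (remove /j/uz): {"j":{"f":{"alj":46,"qep":73,"ql":73,"yl":86}}}
After op 7 (add /j/f/ql 59): {"j":{"f":{"alj":46,"qep":73,"ql":59,"yl":86}}}
After op 8 (remove /j/f): {"j":{}}
After op 9 (remove /j): {}
After op 10 (add /ogr 80): {"ogr":80}
After op 11 (replace /ogr 67): {"ogr":67}
After op 12 (replace /ogr 0): {"ogr":0}
After op 13 (replace /ogr 30): {"ogr":30}
After op 14 (add /ra 31): {"ogr":30,"ra":31}
After op 15 (remove /ogr): {"ra":31}
After op 16 (replace /ra 48): {"ra":48}
After op 17 (replace /ra 27): {"ra":27}
After op 18 (remove /ra): {}
After op 19 (add /gcm 4): {"gcm":4}
After op 20 (replace /gcm 13): {"gcm":13}
After op 21 (add /gcm 53): {"gcm":53}
After op 22 (remove /gcm): {}
After op 23 (add /x 50): {"x":50}
After op 24 (replace /x 50): {"x":50}
Size at the root: 1

Answer: 1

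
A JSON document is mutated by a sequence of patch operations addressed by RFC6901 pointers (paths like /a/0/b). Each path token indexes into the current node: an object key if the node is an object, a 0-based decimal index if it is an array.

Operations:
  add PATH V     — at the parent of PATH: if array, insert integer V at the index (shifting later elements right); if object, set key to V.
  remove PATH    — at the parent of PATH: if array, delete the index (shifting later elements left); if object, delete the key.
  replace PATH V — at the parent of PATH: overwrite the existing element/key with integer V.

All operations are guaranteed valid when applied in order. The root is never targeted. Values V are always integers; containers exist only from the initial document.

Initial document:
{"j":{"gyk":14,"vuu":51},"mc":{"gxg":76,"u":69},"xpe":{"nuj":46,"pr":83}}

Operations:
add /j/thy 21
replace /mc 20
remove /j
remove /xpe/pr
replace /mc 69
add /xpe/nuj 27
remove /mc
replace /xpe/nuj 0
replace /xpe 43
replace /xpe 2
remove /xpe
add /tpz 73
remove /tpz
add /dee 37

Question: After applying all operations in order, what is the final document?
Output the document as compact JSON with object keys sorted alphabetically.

Answer: {"dee":37}

Derivation:
After op 1 (add /j/thy 21): {"j":{"gyk":14,"thy":21,"vuu":51},"mc":{"gxg":76,"u":69},"xpe":{"nuj":46,"pr":83}}
After op 2 (replace /mc 20): {"j":{"gyk":14,"thy":21,"vuu":51},"mc":20,"xpe":{"nuj":46,"pr":83}}
After op 3 (remove /j): {"mc":20,"xpe":{"nuj":46,"pr":83}}
After op 4 (remove /xpe/pr): {"mc":20,"xpe":{"nuj":46}}
After op 5 (replace /mc 69): {"mc":69,"xpe":{"nuj":46}}
After op 6 (add /xpe/nuj 27): {"mc":69,"xpe":{"nuj":27}}
After op 7 (remove /mc): {"xpe":{"nuj":27}}
After op 8 (replace /xpe/nuj 0): {"xpe":{"nuj":0}}
After op 9 (replace /xpe 43): {"xpe":43}
After op 10 (replace /xpe 2): {"xpe":2}
After op 11 (remove /xpe): {}
After op 12 (add /tpz 73): {"tpz":73}
After op 13 (remove /tpz): {}
After op 14 (add /dee 37): {"dee":37}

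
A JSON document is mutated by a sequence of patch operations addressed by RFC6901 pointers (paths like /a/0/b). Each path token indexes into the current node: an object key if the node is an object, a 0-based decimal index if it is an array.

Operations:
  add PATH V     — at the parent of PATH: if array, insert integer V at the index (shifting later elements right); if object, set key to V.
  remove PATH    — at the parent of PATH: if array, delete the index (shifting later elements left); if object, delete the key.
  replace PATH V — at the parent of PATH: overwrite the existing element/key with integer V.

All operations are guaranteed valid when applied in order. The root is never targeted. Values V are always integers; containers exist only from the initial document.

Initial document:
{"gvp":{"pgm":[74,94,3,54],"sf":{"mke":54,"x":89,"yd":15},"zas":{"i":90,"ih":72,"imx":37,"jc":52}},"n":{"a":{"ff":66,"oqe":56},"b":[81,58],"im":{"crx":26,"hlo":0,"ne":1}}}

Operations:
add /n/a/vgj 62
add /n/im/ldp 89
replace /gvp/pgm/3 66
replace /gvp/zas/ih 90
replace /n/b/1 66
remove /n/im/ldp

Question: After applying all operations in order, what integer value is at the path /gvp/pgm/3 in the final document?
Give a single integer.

Answer: 66

Derivation:
After op 1 (add /n/a/vgj 62): {"gvp":{"pgm":[74,94,3,54],"sf":{"mke":54,"x":89,"yd":15},"zas":{"i":90,"ih":72,"imx":37,"jc":52}},"n":{"a":{"ff":66,"oqe":56,"vgj":62},"b":[81,58],"im":{"crx":26,"hlo":0,"ne":1}}}
After op 2 (add /n/im/ldp 89): {"gvp":{"pgm":[74,94,3,54],"sf":{"mke":54,"x":89,"yd":15},"zas":{"i":90,"ih":72,"imx":37,"jc":52}},"n":{"a":{"ff":66,"oqe":56,"vgj":62},"b":[81,58],"im":{"crx":26,"hlo":0,"ldp":89,"ne":1}}}
After op 3 (replace /gvp/pgm/3 66): {"gvp":{"pgm":[74,94,3,66],"sf":{"mke":54,"x":89,"yd":15},"zas":{"i":90,"ih":72,"imx":37,"jc":52}},"n":{"a":{"ff":66,"oqe":56,"vgj":62},"b":[81,58],"im":{"crx":26,"hlo":0,"ldp":89,"ne":1}}}
After op 4 (replace /gvp/zas/ih 90): {"gvp":{"pgm":[74,94,3,66],"sf":{"mke":54,"x":89,"yd":15},"zas":{"i":90,"ih":90,"imx":37,"jc":52}},"n":{"a":{"ff":66,"oqe":56,"vgj":62},"b":[81,58],"im":{"crx":26,"hlo":0,"ldp":89,"ne":1}}}
After op 5 (replace /n/b/1 66): {"gvp":{"pgm":[74,94,3,66],"sf":{"mke":54,"x":89,"yd":15},"zas":{"i":90,"ih":90,"imx":37,"jc":52}},"n":{"a":{"ff":66,"oqe":56,"vgj":62},"b":[81,66],"im":{"crx":26,"hlo":0,"ldp":89,"ne":1}}}
After op 6 (remove /n/im/ldp): {"gvp":{"pgm":[74,94,3,66],"sf":{"mke":54,"x":89,"yd":15},"zas":{"i":90,"ih":90,"imx":37,"jc":52}},"n":{"a":{"ff":66,"oqe":56,"vgj":62},"b":[81,66],"im":{"crx":26,"hlo":0,"ne":1}}}
Value at /gvp/pgm/3: 66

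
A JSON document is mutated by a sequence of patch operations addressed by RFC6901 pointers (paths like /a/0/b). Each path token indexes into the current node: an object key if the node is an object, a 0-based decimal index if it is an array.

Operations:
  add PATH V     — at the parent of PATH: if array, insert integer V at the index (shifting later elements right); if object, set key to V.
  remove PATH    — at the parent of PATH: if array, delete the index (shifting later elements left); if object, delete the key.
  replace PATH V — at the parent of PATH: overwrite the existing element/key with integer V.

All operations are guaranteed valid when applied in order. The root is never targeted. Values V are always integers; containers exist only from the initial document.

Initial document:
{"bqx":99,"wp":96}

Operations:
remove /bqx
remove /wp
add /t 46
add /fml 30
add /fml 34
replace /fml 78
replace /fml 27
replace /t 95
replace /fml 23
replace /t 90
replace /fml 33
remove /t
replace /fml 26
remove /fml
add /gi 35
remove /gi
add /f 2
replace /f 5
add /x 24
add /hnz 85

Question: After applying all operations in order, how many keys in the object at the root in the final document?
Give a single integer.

Answer: 3

Derivation:
After op 1 (remove /bqx): {"wp":96}
After op 2 (remove /wp): {}
After op 3 (add /t 46): {"t":46}
After op 4 (add /fml 30): {"fml":30,"t":46}
After op 5 (add /fml 34): {"fml":34,"t":46}
After op 6 (replace /fml 78): {"fml":78,"t":46}
After op 7 (replace /fml 27): {"fml":27,"t":46}
After op 8 (replace /t 95): {"fml":27,"t":95}
After op 9 (replace /fml 23): {"fml":23,"t":95}
After op 10 (replace /t 90): {"fml":23,"t":90}
After op 11 (replace /fml 33): {"fml":33,"t":90}
After op 12 (remove /t): {"fml":33}
After op 13 (replace /fml 26): {"fml":26}
After op 14 (remove /fml): {}
After op 15 (add /gi 35): {"gi":35}
After op 16 (remove /gi): {}
After op 17 (add /f 2): {"f":2}
After op 18 (replace /f 5): {"f":5}
After op 19 (add /x 24): {"f":5,"x":24}
After op 20 (add /hnz 85): {"f":5,"hnz":85,"x":24}
Size at the root: 3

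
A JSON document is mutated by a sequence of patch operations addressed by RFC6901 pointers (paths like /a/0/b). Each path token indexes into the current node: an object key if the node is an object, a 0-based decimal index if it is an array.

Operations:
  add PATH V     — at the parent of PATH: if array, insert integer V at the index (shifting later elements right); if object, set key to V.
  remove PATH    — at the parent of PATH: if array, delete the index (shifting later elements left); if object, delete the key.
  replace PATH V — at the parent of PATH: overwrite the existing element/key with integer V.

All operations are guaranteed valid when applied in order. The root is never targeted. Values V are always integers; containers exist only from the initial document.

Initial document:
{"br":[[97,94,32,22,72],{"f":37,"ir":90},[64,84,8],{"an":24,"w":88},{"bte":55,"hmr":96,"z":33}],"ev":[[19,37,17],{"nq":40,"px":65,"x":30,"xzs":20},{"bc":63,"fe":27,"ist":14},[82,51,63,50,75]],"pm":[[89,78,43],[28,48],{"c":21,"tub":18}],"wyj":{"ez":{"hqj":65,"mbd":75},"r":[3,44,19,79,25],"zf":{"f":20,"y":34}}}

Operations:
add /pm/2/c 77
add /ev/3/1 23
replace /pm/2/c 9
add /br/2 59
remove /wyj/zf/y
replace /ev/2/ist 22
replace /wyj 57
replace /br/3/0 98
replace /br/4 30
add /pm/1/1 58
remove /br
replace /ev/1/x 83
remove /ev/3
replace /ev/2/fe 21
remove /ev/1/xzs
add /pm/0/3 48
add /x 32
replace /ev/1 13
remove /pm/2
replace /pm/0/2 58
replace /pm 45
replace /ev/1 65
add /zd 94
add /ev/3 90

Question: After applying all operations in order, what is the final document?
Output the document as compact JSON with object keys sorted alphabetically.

Answer: {"ev":[[19,37,17],65,{"bc":63,"fe":21,"ist":22},90],"pm":45,"wyj":57,"x":32,"zd":94}

Derivation:
After op 1 (add /pm/2/c 77): {"br":[[97,94,32,22,72],{"f":37,"ir":90},[64,84,8],{"an":24,"w":88},{"bte":55,"hmr":96,"z":33}],"ev":[[19,37,17],{"nq":40,"px":65,"x":30,"xzs":20},{"bc":63,"fe":27,"ist":14},[82,51,63,50,75]],"pm":[[89,78,43],[28,48],{"c":77,"tub":18}],"wyj":{"ez":{"hqj":65,"mbd":75},"r":[3,44,19,79,25],"zf":{"f":20,"y":34}}}
After op 2 (add /ev/3/1 23): {"br":[[97,94,32,22,72],{"f":37,"ir":90},[64,84,8],{"an":24,"w":88},{"bte":55,"hmr":96,"z":33}],"ev":[[19,37,17],{"nq":40,"px":65,"x":30,"xzs":20},{"bc":63,"fe":27,"ist":14},[82,23,51,63,50,75]],"pm":[[89,78,43],[28,48],{"c":77,"tub":18}],"wyj":{"ez":{"hqj":65,"mbd":75},"r":[3,44,19,79,25],"zf":{"f":20,"y":34}}}
After op 3 (replace /pm/2/c 9): {"br":[[97,94,32,22,72],{"f":37,"ir":90},[64,84,8],{"an":24,"w":88},{"bte":55,"hmr":96,"z":33}],"ev":[[19,37,17],{"nq":40,"px":65,"x":30,"xzs":20},{"bc":63,"fe":27,"ist":14},[82,23,51,63,50,75]],"pm":[[89,78,43],[28,48],{"c":9,"tub":18}],"wyj":{"ez":{"hqj":65,"mbd":75},"r":[3,44,19,79,25],"zf":{"f":20,"y":34}}}
After op 4 (add /br/2 59): {"br":[[97,94,32,22,72],{"f":37,"ir":90},59,[64,84,8],{"an":24,"w":88},{"bte":55,"hmr":96,"z":33}],"ev":[[19,37,17],{"nq":40,"px":65,"x":30,"xzs":20},{"bc":63,"fe":27,"ist":14},[82,23,51,63,50,75]],"pm":[[89,78,43],[28,48],{"c":9,"tub":18}],"wyj":{"ez":{"hqj":65,"mbd":75},"r":[3,44,19,79,25],"zf":{"f":20,"y":34}}}
After op 5 (remove /wyj/zf/y): {"br":[[97,94,32,22,72],{"f":37,"ir":90},59,[64,84,8],{"an":24,"w":88},{"bte":55,"hmr":96,"z":33}],"ev":[[19,37,17],{"nq":40,"px":65,"x":30,"xzs":20},{"bc":63,"fe":27,"ist":14},[82,23,51,63,50,75]],"pm":[[89,78,43],[28,48],{"c":9,"tub":18}],"wyj":{"ez":{"hqj":65,"mbd":75},"r":[3,44,19,79,25],"zf":{"f":20}}}
After op 6 (replace /ev/2/ist 22): {"br":[[97,94,32,22,72],{"f":37,"ir":90},59,[64,84,8],{"an":24,"w":88},{"bte":55,"hmr":96,"z":33}],"ev":[[19,37,17],{"nq":40,"px":65,"x":30,"xzs":20},{"bc":63,"fe":27,"ist":22},[82,23,51,63,50,75]],"pm":[[89,78,43],[28,48],{"c":9,"tub":18}],"wyj":{"ez":{"hqj":65,"mbd":75},"r":[3,44,19,79,25],"zf":{"f":20}}}
After op 7 (replace /wyj 57): {"br":[[97,94,32,22,72],{"f":37,"ir":90},59,[64,84,8],{"an":24,"w":88},{"bte":55,"hmr":96,"z":33}],"ev":[[19,37,17],{"nq":40,"px":65,"x":30,"xzs":20},{"bc":63,"fe":27,"ist":22},[82,23,51,63,50,75]],"pm":[[89,78,43],[28,48],{"c":9,"tub":18}],"wyj":57}
After op 8 (replace /br/3/0 98): {"br":[[97,94,32,22,72],{"f":37,"ir":90},59,[98,84,8],{"an":24,"w":88},{"bte":55,"hmr":96,"z":33}],"ev":[[19,37,17],{"nq":40,"px":65,"x":30,"xzs":20},{"bc":63,"fe":27,"ist":22},[82,23,51,63,50,75]],"pm":[[89,78,43],[28,48],{"c":9,"tub":18}],"wyj":57}
After op 9 (replace /br/4 30): {"br":[[97,94,32,22,72],{"f":37,"ir":90},59,[98,84,8],30,{"bte":55,"hmr":96,"z":33}],"ev":[[19,37,17],{"nq":40,"px":65,"x":30,"xzs":20},{"bc":63,"fe":27,"ist":22},[82,23,51,63,50,75]],"pm":[[89,78,43],[28,48],{"c":9,"tub":18}],"wyj":57}
After op 10 (add /pm/1/1 58): {"br":[[97,94,32,22,72],{"f":37,"ir":90},59,[98,84,8],30,{"bte":55,"hmr":96,"z":33}],"ev":[[19,37,17],{"nq":40,"px":65,"x":30,"xzs":20},{"bc":63,"fe":27,"ist":22},[82,23,51,63,50,75]],"pm":[[89,78,43],[28,58,48],{"c":9,"tub":18}],"wyj":57}
After op 11 (remove /br): {"ev":[[19,37,17],{"nq":40,"px":65,"x":30,"xzs":20},{"bc":63,"fe":27,"ist":22},[82,23,51,63,50,75]],"pm":[[89,78,43],[28,58,48],{"c":9,"tub":18}],"wyj":57}
After op 12 (replace /ev/1/x 83): {"ev":[[19,37,17],{"nq":40,"px":65,"x":83,"xzs":20},{"bc":63,"fe":27,"ist":22},[82,23,51,63,50,75]],"pm":[[89,78,43],[28,58,48],{"c":9,"tub":18}],"wyj":57}
After op 13 (remove /ev/3): {"ev":[[19,37,17],{"nq":40,"px":65,"x":83,"xzs":20},{"bc":63,"fe":27,"ist":22}],"pm":[[89,78,43],[28,58,48],{"c":9,"tub":18}],"wyj":57}
After op 14 (replace /ev/2/fe 21): {"ev":[[19,37,17],{"nq":40,"px":65,"x":83,"xzs":20},{"bc":63,"fe":21,"ist":22}],"pm":[[89,78,43],[28,58,48],{"c":9,"tub":18}],"wyj":57}
After op 15 (remove /ev/1/xzs): {"ev":[[19,37,17],{"nq":40,"px":65,"x":83},{"bc":63,"fe":21,"ist":22}],"pm":[[89,78,43],[28,58,48],{"c":9,"tub":18}],"wyj":57}
After op 16 (add /pm/0/3 48): {"ev":[[19,37,17],{"nq":40,"px":65,"x":83},{"bc":63,"fe":21,"ist":22}],"pm":[[89,78,43,48],[28,58,48],{"c":9,"tub":18}],"wyj":57}
After op 17 (add /x 32): {"ev":[[19,37,17],{"nq":40,"px":65,"x":83},{"bc":63,"fe":21,"ist":22}],"pm":[[89,78,43,48],[28,58,48],{"c":9,"tub":18}],"wyj":57,"x":32}
After op 18 (replace /ev/1 13): {"ev":[[19,37,17],13,{"bc":63,"fe":21,"ist":22}],"pm":[[89,78,43,48],[28,58,48],{"c":9,"tub":18}],"wyj":57,"x":32}
After op 19 (remove /pm/2): {"ev":[[19,37,17],13,{"bc":63,"fe":21,"ist":22}],"pm":[[89,78,43,48],[28,58,48]],"wyj":57,"x":32}
After op 20 (replace /pm/0/2 58): {"ev":[[19,37,17],13,{"bc":63,"fe":21,"ist":22}],"pm":[[89,78,58,48],[28,58,48]],"wyj":57,"x":32}
After op 21 (replace /pm 45): {"ev":[[19,37,17],13,{"bc":63,"fe":21,"ist":22}],"pm":45,"wyj":57,"x":32}
After op 22 (replace /ev/1 65): {"ev":[[19,37,17],65,{"bc":63,"fe":21,"ist":22}],"pm":45,"wyj":57,"x":32}
After op 23 (add /zd 94): {"ev":[[19,37,17],65,{"bc":63,"fe":21,"ist":22}],"pm":45,"wyj":57,"x":32,"zd":94}
After op 24 (add /ev/3 90): {"ev":[[19,37,17],65,{"bc":63,"fe":21,"ist":22},90],"pm":45,"wyj":57,"x":32,"zd":94}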